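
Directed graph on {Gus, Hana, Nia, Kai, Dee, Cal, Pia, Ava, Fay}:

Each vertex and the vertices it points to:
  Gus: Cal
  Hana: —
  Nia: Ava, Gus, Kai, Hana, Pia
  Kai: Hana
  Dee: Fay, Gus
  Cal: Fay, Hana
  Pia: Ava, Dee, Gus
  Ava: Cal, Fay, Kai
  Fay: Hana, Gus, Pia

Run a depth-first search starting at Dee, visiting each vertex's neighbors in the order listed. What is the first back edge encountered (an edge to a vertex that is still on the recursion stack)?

Cal->Fay

DFS from Dee (visiting each vertex's neighbors in the order listed); mark gray on enter, black on exit:
Dee gray
  Fay gray
    Hana gray
    Hana black
    Gus gray
      Cal gray
        Cal→Fay: Fay is gray → back edge
First back edge: Cal → Fay.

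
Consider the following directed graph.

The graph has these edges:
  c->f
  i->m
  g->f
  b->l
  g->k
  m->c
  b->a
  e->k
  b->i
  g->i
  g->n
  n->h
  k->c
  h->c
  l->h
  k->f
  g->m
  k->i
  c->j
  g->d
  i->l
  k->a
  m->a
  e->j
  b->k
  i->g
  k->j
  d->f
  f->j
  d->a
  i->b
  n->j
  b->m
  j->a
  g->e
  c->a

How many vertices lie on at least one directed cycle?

5

A vertex is on a directed cycle iff it belongs to a strongly connected component of size ≥ 2 (or has a self-loop).
The vertices on cycles are {b, e, g, i, k} — 5 in total.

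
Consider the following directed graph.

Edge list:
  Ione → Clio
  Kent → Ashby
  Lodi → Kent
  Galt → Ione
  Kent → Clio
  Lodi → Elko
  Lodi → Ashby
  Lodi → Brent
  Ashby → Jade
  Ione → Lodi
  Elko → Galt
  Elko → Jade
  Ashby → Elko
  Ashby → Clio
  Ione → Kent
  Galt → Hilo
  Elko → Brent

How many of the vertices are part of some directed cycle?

6

A vertex is on a directed cycle iff it belongs to a strongly connected component of size ≥ 2 (or has a self-loop).
The vertices on cycles are {Elko, Galt, Ione, Kent, Lodi, Ashby} — 6 in total.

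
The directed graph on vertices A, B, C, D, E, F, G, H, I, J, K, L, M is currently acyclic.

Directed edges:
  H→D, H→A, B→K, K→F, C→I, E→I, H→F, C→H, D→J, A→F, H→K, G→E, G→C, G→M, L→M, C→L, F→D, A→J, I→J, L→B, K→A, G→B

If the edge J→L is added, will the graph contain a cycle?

Adding J→L creates a cycle iff L can already reach J.
Path from L: L → B → K → A → J.
So L → … → J → L is a cycle.

Yes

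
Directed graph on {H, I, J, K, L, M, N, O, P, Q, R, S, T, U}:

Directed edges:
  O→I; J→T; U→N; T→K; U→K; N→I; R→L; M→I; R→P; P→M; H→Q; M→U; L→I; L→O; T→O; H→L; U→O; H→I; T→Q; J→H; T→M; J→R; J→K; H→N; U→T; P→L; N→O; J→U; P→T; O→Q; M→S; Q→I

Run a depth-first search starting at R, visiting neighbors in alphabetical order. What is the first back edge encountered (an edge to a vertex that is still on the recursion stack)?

DFS from R (visiting neighbors in alphabetical order); mark gray on enter, black on exit:
R gray
  L gray
    I gray
    I black
    O gray
      O→I: I black — skip
      Q gray
        Q→I: I black — skip
      Q black
    O black
  L black
  P gray
    P→L: L black — skip
    M gray
      M→I: I black — skip
      S gray
      S black
      U gray
        K gray
        K black
        N gray
          N→I: I black — skip
          N→O: O black — skip
        N black
        U→O: O black — skip
        T gray
          T→K: K black — skip
          T→M: M is gray → back edge
First back edge: T → M.

T->M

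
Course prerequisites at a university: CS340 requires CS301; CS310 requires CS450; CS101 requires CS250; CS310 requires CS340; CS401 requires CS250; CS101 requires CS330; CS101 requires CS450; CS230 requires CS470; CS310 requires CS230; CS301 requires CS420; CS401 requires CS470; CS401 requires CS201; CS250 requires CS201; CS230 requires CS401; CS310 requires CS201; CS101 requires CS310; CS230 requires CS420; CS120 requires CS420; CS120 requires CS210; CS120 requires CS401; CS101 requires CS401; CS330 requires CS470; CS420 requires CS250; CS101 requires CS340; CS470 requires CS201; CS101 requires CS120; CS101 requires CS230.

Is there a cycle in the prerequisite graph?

DFS with white/gray/black marking, starting from CS420:
CS420 gray
  CS250 gray
    CS201 gray
    CS201 black
  CS250 black
CS420 black
CS450 gray
CS450 black
CS401 gray
  CS470 gray
    CS470→CS201: CS201 black — skip
  CS470 black
  CS401→CS201: CS201 black — skip
  CS401→CS250: CS250 black — skip
CS401 black
CS301 gray
  CS301→CS420: CS420 black — skip
CS301 black
CS230 gray
  CS230→CS470: CS470 black — skip
  CS230→CS401: CS401 black — skip
  CS230→CS420: CS420 black — skip
CS230 black
CS120 gray
  CS120→CS420: CS420 black — skip
  CS120→CS401: CS401 black — skip
  CS210 gray
  CS210 black
CS120 black
CS101 gray
  CS101→CS230: CS230 black — skip
  CS101→CS450: CS450 black — skip
  CS101→CS401: CS401 black — skip
  CS330 gray
    CS330→CS470: CS470 black — skip
  CS330 black
  CS101→CS120: CS120 black — skip
  CS340 gray
    CS340→CS301: CS301 black — skip
  CS340 black
  CS101→CS250: CS250 black — skip
  CS310 gray
    CS310→CS230: CS230 black — skip
    CS310→CS201: CS201 black — skip
    CS310→CS450: CS450 black — skip
    CS310→CS340: CS340 black — skip
  CS310 black
CS101 black
Every edge goes to a white or black vertex — no back edge, so the graph is acyclic.

No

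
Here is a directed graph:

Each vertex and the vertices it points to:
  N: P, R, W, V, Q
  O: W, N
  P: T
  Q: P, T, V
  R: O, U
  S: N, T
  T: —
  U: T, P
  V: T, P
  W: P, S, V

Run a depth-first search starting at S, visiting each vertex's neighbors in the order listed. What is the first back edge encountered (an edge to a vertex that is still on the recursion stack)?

W->S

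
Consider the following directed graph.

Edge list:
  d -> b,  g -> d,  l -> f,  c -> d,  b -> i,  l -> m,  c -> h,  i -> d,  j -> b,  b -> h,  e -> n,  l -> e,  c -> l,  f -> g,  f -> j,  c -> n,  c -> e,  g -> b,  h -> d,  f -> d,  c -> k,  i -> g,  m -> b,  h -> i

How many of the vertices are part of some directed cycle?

5

A vertex is on a directed cycle iff it belongs to a strongly connected component of size ≥ 2 (or has a self-loop).
The vertices on cycles are {b, d, g, h, i} — 5 in total.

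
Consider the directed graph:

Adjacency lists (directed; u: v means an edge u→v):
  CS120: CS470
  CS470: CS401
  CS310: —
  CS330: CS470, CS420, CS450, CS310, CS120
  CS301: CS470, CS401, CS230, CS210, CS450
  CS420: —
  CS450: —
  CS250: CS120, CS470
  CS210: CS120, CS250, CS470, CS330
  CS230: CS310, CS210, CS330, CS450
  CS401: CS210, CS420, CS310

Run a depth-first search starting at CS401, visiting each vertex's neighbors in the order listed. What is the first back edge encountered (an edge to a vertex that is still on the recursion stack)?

CS470→CS401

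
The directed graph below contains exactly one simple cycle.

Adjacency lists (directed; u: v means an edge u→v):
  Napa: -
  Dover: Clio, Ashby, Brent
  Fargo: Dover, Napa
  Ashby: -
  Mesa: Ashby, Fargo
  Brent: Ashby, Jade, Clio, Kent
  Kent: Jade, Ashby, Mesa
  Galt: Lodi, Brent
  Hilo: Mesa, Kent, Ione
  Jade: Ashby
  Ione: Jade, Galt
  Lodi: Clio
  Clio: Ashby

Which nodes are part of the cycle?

Kent, Mesa, Brent, Dover, Fargo

DFS with gray/black marking from Mesa:
Mesa gray
  Ashby gray
  Ashby black
  Fargo gray
    Dover gray
      Clio gray
        Clio→Ashby: Ashby black — skip
      Clio black
      Dover→Ashby: Ashby black — skip
      Brent gray
        Brent→Ashby: Ashby black — skip
        Jade gray
          Jade→Ashby: Ashby black — skip
        Jade black
        Brent→Clio: Clio black — skip
        Kent gray
          Kent→Jade: Jade black — skip
          Kent→Ashby: Ashby black — skip
          Kent→Mesa: Mesa is gray → back edge
Back edge closes the cycle Mesa → Fargo → Dover → Brent → Kent → Mesa; its vertices are {Kent, Mesa, Brent, Dover, Fargo}.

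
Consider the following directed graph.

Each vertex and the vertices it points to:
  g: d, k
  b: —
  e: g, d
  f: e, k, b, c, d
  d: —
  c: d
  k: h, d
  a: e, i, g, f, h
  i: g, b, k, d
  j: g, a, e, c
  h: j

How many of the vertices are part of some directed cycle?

A vertex is on a directed cycle iff it belongs to a strongly connected component of size ≥ 2 (or has a self-loop).
The vertices on cycles are {a, e, f, g, h, i, j, k} — 8 in total.

8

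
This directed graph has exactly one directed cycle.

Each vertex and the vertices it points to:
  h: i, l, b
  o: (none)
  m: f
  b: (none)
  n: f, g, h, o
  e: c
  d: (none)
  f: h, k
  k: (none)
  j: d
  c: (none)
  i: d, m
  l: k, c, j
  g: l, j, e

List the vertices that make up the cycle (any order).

f, h, i, m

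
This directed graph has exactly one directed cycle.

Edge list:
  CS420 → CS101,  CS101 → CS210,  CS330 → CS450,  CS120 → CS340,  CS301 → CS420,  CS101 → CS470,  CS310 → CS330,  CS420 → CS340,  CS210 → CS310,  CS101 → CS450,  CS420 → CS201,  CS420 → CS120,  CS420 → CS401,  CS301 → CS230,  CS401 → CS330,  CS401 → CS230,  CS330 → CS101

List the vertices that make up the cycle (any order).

CS101, CS210, CS310, CS330

DFS with gray/black marking from CS101:
CS101 gray
  CS210 gray
    CS310 gray
      CS330 gray
        CS330→CS101: CS101 is gray → back edge
Back edge closes the cycle CS101 → CS210 → CS310 → CS330 → CS101; its vertices are {CS101, CS210, CS310, CS330}.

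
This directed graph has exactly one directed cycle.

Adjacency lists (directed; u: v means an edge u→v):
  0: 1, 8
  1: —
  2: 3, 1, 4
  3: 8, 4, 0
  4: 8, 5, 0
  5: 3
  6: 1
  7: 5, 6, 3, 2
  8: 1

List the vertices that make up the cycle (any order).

DFS with gray/black marking from 4:
4 gray
  8 gray
    1 gray
    1 black
  8 black
  5 gray
    3 gray
      3→8: 8 black — skip
      3→4: 4 is gray → back edge
Back edge closes the cycle 4 → 5 → 3 → 4; its vertices are {3, 4, 5}.

3, 4, 5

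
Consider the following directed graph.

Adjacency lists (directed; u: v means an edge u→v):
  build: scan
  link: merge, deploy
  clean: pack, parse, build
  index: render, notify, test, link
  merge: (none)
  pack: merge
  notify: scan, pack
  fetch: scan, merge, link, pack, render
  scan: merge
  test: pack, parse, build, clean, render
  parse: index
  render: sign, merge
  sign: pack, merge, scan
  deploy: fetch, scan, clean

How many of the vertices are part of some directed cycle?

7

A vertex is on a directed cycle iff it belongs to a strongly connected component of size ≥ 2 (or has a self-loop).
The vertices on cycles are {link, test, clean, fetch, index, parse, deploy} — 7 in total.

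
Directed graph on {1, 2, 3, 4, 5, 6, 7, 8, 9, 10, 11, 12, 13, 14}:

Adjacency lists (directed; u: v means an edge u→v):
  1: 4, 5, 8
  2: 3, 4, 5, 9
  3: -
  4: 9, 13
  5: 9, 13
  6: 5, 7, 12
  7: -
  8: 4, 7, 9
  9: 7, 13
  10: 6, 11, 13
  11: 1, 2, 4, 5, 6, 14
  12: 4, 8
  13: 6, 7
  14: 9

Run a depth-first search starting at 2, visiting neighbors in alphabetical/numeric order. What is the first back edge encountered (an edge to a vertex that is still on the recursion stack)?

DFS from 2 (visiting neighbors in alphabetical/numeric order); mark gray on enter, black on exit:
2 gray
  3 gray
  3 black
  4 gray
    9 gray
      7 gray
      7 black
      13 gray
        6 gray
          5 gray
            5→9: 9 is gray → back edge
First back edge: 5 → 9.

5->9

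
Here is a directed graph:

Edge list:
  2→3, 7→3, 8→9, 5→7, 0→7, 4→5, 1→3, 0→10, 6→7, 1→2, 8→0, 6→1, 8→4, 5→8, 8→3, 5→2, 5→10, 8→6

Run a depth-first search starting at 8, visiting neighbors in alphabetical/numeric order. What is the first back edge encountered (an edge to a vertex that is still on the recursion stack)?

5→8

DFS from 8 (visiting neighbors in alphabetical/numeric order); mark gray on enter, black on exit:
8 gray
  0 gray
    7 gray
      3 gray
      3 black
    7 black
    10 gray
    10 black
  0 black
  8→3: 3 black — skip
  4 gray
    5 gray
      2 gray
        2→3: 3 black — skip
      2 black
      5→7: 7 black — skip
      5→8: 8 is gray → back edge
First back edge: 5 → 8.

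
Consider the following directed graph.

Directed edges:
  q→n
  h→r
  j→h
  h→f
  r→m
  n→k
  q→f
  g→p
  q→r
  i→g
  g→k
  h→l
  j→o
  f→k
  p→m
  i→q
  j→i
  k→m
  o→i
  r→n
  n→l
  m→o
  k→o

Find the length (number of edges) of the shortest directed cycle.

For each vertex v, BFS finds the shortest path from v back to v.
The shortest such closed walk is i → g → k → o → i, length 4.

4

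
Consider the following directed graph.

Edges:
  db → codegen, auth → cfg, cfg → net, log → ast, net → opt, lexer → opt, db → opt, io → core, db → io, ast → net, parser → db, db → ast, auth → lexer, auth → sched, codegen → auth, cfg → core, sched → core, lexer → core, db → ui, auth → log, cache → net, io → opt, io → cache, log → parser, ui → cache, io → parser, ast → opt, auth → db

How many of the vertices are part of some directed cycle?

A vertex is on a directed cycle iff it belongs to a strongly connected component of size ≥ 2 (or has a self-loop).
The vertices on cycles are {db, io, log, auth, parser, codegen} — 6 in total.

6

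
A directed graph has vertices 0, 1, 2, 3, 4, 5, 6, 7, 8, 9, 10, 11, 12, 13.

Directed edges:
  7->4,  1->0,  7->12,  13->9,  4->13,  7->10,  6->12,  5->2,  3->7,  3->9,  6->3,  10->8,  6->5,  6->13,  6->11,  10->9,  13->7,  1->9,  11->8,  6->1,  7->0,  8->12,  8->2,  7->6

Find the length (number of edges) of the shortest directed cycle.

For each vertex v, BFS finds the shortest path from v back to v.
The shortest such closed walk is 6 → 3 → 7 → 6, length 3.

3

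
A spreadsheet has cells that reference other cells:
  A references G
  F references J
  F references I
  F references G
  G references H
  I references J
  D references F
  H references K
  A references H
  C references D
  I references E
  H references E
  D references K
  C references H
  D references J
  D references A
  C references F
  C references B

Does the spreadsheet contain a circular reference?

DFS with white/gray/black marking, starting from I:
I gray
  J gray
  J black
  E gray
  E black
I black
H gray
  H→E: E black — skip
  K gray
  K black
H black
F gray
  G gray
    G→H: H black — skip
  G black
  F→J: J black — skip
  F→I: I black — skip
F black
D gray
  D→J: J black — skip
  D→K: K black — skip
  A gray
    A→H: H black — skip
    A→G: G black — skip
  A black
  D→F: F black — skip
D black
B gray
B black
C gray
  C→B: B black — skip
  C→H: H black — skip
  C→D: D black — skip
  C→F: F black — skip
C black
Every edge goes to a white or black vertex — no back edge, so the graph is acyclic.

No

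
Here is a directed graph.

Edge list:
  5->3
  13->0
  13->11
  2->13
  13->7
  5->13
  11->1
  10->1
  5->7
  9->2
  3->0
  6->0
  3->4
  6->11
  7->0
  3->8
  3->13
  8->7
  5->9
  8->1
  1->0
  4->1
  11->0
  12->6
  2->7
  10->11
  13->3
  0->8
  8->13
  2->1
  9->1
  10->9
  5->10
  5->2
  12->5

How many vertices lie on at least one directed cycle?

A vertex is on a directed cycle iff it belongs to a strongly connected component of size ≥ 2 (or has a self-loop).
The vertices on cycles are {0, 1, 3, 4, 7, 8, 11, 13} — 8 in total.

8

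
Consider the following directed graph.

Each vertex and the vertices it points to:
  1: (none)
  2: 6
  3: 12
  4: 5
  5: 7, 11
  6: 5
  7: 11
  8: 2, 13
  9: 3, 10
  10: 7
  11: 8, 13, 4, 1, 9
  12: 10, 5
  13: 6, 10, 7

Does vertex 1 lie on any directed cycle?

1 lies on a cycle iff there is a path from 1 back to itself.
Exploring from 1, it never reaches itself; equivalently, its strongly connected component is a singleton.

No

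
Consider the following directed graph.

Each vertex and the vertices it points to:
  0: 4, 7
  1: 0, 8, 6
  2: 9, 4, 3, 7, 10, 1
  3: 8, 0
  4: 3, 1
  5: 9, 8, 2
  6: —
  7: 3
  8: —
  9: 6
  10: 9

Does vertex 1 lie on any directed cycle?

1 is on a cycle iff 1 can reach itself via ≥1 edge.
1 → 0 → 4 → 1 — yes.

Yes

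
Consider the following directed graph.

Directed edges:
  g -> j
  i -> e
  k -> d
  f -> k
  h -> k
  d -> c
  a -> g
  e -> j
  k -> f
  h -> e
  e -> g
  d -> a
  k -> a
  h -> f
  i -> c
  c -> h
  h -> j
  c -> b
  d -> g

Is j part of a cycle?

No

j lies on a cycle iff there is a path from j back to itself.
Exploring from j, it never reaches itself; equivalently, its strongly connected component is a singleton.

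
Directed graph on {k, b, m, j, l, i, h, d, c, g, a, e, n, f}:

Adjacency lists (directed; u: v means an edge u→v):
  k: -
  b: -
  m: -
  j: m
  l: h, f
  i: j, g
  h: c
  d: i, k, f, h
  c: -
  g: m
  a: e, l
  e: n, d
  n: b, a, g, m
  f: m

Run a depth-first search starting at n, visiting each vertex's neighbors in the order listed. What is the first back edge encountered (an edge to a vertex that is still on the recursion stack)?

DFS from n (visiting each vertex's neighbors in the order listed); mark gray on enter, black on exit:
n gray
  b gray
  b black
  a gray
    e gray
      e→n: n is gray → back edge
First back edge: e → n.

e→n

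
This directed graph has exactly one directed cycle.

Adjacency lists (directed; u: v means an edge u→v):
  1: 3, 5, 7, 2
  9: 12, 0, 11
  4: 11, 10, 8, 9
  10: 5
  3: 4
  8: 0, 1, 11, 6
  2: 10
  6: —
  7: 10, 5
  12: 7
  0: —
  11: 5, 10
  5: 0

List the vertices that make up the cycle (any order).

1, 3, 4, 8

DFS with gray/black marking from 3:
3 gray
  4 gray
    11 gray
      5 gray
        0 gray
        0 black
      5 black
      10 gray
        10→5: 5 black — skip
      10 black
    11 black
    4→10: 10 black — skip
    8 gray
      8→0: 0 black — skip
      1 gray
        1→3: 3 is gray → back edge
Back edge closes the cycle 3 → 4 → 8 → 1 → 3; its vertices are {1, 3, 4, 8}.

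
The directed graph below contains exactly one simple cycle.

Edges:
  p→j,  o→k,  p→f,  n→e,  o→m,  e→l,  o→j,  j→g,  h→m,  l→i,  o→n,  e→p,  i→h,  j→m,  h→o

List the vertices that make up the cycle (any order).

DFS with gray/black marking from e:
e gray
  l gray
    i gray
      h gray
        m gray
        m black
        o gray
          o→m: m black — skip
          k gray
          k black
          n gray
            n→e: e is gray → back edge
Back edge closes the cycle e → l → i → h → o → n → e; its vertices are {e, h, i, l, n, o}.

e, h, i, l, n, o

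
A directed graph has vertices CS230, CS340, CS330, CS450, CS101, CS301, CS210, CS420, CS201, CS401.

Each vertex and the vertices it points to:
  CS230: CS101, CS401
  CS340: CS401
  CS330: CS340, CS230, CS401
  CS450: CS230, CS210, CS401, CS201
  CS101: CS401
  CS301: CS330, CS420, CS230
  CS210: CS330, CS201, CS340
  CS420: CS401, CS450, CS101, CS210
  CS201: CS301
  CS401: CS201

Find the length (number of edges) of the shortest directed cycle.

4

For each vertex v, BFS finds the shortest path from v back to v.
The shortest such closed walk is CS450 → CS201 → CS301 → CS420 → CS450, length 4.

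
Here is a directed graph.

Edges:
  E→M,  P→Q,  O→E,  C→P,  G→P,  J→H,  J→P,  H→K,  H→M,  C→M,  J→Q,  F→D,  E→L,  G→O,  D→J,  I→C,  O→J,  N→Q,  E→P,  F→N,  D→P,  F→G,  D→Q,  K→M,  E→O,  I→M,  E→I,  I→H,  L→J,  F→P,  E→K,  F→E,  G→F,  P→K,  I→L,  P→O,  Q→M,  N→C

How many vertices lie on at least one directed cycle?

9

A vertex is on a directed cycle iff it belongs to a strongly connected component of size ≥ 2 (or has a self-loop).
The vertices on cycles are {C, E, F, G, I, J, L, O, P} — 9 in total.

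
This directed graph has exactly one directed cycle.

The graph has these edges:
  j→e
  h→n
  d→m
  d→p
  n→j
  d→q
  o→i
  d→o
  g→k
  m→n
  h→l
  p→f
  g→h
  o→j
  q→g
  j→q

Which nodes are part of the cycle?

g, h, j, n, q

DFS with gray/black marking from q:
q gray
  g gray
    k gray
    k black
    h gray
      n gray
        j gray
          e gray
          e black
          j→q: q is gray → back edge
Back edge closes the cycle q → g → h → n → j → q; its vertices are {g, h, j, n, q}.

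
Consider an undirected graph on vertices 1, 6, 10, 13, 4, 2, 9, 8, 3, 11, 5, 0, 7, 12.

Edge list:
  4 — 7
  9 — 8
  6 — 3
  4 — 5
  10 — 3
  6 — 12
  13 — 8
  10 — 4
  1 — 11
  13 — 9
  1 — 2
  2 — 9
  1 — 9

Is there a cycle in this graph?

DFS, tracking each vertex's parent; an edge to a visited non-parent vertex closes a cycle.
Start from 9:
visit 9 (parent –)
  visit 2 (parent 9)
    2–9: parent, skip
    visit 1 (parent 2)
      1–9: 9 visited and ≠ parent → cycle
Cycle: 9 – 2 – 1 – 9.

Yes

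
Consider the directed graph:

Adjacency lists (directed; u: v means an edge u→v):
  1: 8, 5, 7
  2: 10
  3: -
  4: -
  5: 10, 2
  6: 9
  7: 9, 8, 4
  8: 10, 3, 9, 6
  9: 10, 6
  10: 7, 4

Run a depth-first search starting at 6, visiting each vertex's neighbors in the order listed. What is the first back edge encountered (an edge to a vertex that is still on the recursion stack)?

7->9

DFS from 6 (visiting each vertex's neighbors in the order listed); mark gray on enter, black on exit:
6 gray
  9 gray
    10 gray
      7 gray
        7→9: 9 is gray → back edge
First back edge: 7 → 9.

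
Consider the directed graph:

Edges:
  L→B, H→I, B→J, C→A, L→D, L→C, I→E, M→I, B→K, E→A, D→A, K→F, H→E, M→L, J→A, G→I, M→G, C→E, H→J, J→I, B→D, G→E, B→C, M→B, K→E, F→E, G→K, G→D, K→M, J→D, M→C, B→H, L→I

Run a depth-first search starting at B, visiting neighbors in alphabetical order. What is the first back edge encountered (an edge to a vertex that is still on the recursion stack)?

M->B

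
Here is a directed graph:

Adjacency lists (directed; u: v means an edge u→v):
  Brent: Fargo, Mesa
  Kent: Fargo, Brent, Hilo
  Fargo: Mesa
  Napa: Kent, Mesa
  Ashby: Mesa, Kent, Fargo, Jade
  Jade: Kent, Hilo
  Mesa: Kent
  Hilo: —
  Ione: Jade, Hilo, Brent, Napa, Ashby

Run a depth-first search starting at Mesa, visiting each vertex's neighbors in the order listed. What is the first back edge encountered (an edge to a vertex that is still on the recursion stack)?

DFS from Mesa (visiting each vertex's neighbors in the order listed); mark gray on enter, black on exit:
Mesa gray
  Kent gray
    Fargo gray
      Fargo→Mesa: Mesa is gray → back edge
First back edge: Fargo → Mesa.

Fargo->Mesa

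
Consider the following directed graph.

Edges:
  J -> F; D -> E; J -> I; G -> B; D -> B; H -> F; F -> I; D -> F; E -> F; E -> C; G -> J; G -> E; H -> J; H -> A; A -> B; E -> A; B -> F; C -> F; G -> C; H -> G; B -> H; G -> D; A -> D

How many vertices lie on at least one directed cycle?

A vertex is on a directed cycle iff it belongs to a strongly connected component of size ≥ 2 (or has a self-loop).
The vertices on cycles are {A, B, D, E, G, H} — 6 in total.

6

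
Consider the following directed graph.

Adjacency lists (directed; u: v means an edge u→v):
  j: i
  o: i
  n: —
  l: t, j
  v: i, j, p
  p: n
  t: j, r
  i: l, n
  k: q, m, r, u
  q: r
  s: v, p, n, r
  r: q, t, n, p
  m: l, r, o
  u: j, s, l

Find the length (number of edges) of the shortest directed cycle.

2

For each vertex v, BFS finds the shortest path from v back to v.
The shortest such closed walk is q → r → q, length 2.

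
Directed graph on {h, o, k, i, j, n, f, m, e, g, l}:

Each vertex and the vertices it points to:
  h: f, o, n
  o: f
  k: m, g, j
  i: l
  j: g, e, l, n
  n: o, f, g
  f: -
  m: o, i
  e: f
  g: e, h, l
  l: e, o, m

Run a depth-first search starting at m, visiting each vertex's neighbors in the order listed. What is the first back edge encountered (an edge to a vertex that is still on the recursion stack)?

l->m

DFS from m (visiting each vertex's neighbors in the order listed); mark gray on enter, black on exit:
m gray
  o gray
    f gray
    f black
  o black
  i gray
    l gray
      e gray
        e→f: f black — skip
      e black
      l→o: o black — skip
      l→m: m is gray → back edge
First back edge: l → m.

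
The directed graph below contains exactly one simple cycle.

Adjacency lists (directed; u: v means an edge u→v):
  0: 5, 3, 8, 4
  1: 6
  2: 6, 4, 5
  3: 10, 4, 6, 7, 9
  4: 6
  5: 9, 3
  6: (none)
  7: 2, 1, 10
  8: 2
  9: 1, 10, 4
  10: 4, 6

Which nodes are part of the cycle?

2, 3, 5, 7

DFS with gray/black marking from 5:
5 gray
  9 gray
    1 gray
      6 gray
      6 black
    1 black
    10 gray
      4 gray
        4→6: 6 black — skip
      4 black
      10→6: 6 black — skip
    10 black
    9→4: 4 black — skip
  9 black
  3 gray
    3→10: 10 black — skip
    3→4: 4 black — skip
    3→6: 6 black — skip
    7 gray
      2 gray
        2→6: 6 black — skip
        2→4: 4 black — skip
        2→5: 5 is gray → back edge
Back edge closes the cycle 5 → 3 → 7 → 2 → 5; its vertices are {2, 3, 5, 7}.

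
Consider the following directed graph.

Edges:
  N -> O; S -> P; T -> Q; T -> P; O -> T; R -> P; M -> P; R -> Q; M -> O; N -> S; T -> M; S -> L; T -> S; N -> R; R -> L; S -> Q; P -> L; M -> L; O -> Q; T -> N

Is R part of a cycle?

No

R lies on a cycle iff there is a path from R back to itself.
Exploring from R, it never reaches itself; equivalently, its strongly connected component is a singleton.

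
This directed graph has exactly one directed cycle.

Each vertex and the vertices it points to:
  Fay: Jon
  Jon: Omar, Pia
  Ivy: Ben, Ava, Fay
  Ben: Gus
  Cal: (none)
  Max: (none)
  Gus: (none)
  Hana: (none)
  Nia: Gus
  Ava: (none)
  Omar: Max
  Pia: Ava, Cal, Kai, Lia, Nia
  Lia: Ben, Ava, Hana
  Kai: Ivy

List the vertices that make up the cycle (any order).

DFS with gray/black marking from Jon:
Jon gray
  Omar gray
    Max gray
    Max black
  Omar black
  Pia gray
    Ava gray
    Ava black
    Cal gray
    Cal black
    Kai gray
      Ivy gray
        Ben gray
          Gus gray
          Gus black
        Ben black
        Ivy→Ava: Ava black — skip
        Fay gray
          Fay→Jon: Jon is gray → back edge
Back edge closes the cycle Jon → Pia → Kai → Ivy → Fay → Jon; its vertices are {Fay, Ivy, Jon, Kai, Pia}.

Fay, Ivy, Jon, Kai, Pia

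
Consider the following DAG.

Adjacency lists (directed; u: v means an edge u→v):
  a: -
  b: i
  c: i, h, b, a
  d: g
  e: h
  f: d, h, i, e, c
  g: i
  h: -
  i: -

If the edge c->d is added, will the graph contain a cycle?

No

Adding c→d creates a cycle iff d can already reach c.
Explore from d: no path reaches c. The graph stays acyclic.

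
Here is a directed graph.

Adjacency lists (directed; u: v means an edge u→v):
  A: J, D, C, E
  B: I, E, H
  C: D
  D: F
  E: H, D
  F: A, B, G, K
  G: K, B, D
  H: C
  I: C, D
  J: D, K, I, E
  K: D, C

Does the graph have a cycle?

Yes

DFS with white/gray/black marking, starting from D:
D gray
  F gray
    A gray
      J gray
        J→D: D is gray → back edge
Back edge found, so a cycle exists: D → F → A → J → D.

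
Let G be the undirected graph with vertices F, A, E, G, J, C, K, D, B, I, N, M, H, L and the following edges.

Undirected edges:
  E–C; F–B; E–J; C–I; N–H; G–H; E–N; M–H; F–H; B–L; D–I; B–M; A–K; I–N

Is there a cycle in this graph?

DFS, tracking each vertex's parent; an edge to a visited non-parent vertex closes a cycle.
Start from E:
visit E (parent –)
  visit N (parent E)
    N–E: parent, skip
    visit H (parent N)
      H–N: parent, skip
      visit F (parent H)
        F–H: parent, skip
        visit B (parent F)
          B–F: parent, skip
          visit M (parent B)
            M–H: H visited and ≠ parent → cycle
Cycle: H – F – B – M – H.

Yes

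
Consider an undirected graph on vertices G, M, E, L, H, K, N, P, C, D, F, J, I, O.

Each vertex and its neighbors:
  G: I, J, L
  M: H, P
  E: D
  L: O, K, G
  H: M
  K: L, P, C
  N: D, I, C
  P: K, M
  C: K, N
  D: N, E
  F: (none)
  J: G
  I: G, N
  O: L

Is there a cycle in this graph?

Yes

DFS, tracking each vertex's parent; an edge to a visited non-parent vertex closes a cycle.
Start from O:
visit O (parent –)
  visit L (parent O)
    L–O: parent, skip
    visit K (parent L)
      K–L: parent, skip
      visit P (parent K)
        P–K: parent, skip
        visit M (parent P)
          visit H (parent M)
            H–M: parent, skip
          M–P: parent, skip
      visit C (parent K)
        C–K: parent, skip
        visit N (parent C)
          visit D (parent N)
            D–N: parent, skip
            visit E (parent D)
              E–D: parent, skip
          visit I (parent N)
            visit G (parent I)
              G–I: parent, skip
              visit J (parent G)
                J–G: parent, skip
              G–L: L visited and ≠ parent → cycle
Cycle: L – K – C – N – I – G – L.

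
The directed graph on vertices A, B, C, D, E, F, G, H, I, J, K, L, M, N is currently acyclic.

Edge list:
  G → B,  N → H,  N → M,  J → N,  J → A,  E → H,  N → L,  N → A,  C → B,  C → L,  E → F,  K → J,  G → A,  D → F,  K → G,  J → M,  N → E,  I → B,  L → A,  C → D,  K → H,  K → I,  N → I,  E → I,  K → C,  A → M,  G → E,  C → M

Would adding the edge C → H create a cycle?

Adding C→H creates a cycle iff H can already reach C.
Explore from H: no path reaches C. The graph stays acyclic.

No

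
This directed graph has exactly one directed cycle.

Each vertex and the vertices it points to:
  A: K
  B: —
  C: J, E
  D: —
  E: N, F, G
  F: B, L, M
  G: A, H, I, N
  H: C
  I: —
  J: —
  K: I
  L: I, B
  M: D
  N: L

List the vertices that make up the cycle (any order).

DFS with gray/black marking from E:
E gray
  N gray
    L gray
      I gray
      I black
      B gray
      B black
    L black
  N black
  F gray
    F→B: B black — skip
    F→L: L black — skip
    M gray
      D gray
      D black
    M black
  F black
  G gray
    A gray
      K gray
        K→I: I black — skip
      K black
    A black
    H gray
      C gray
        J gray
        J black
        C→E: E is gray → back edge
Back edge closes the cycle E → G → H → C → E; its vertices are {C, E, G, H}.

C, E, G, H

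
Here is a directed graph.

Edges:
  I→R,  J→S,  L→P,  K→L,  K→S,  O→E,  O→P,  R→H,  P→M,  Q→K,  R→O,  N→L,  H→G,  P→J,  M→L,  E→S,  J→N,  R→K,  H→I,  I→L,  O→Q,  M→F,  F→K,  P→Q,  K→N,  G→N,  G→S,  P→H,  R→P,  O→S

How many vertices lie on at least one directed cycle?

A vertex is on a directed cycle iff it belongs to a strongly connected component of size ≥ 2 (or has a self-loop).
The vertices on cycles are {F, G, H, I, J, K, L, M, N, O, P, Q, R} — 13 in total.

13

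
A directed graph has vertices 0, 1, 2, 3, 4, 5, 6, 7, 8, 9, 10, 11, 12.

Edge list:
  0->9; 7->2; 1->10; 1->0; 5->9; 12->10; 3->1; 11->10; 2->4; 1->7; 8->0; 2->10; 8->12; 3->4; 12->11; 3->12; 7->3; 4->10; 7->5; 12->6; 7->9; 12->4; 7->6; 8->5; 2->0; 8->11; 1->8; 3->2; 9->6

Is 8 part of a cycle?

No

8 lies on a cycle iff there is a path from 8 back to itself.
Exploring from 8, it never reaches itself; equivalently, its strongly connected component is a singleton.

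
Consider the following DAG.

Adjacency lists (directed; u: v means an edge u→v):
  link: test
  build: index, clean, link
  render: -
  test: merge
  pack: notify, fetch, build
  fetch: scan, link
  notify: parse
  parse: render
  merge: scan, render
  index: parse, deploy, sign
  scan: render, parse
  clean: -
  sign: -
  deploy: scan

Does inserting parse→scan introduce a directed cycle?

Adding parse→scan creates a cycle iff scan can already reach parse.
Path from scan: scan → parse.
So scan → … → parse → scan is a cycle.

Yes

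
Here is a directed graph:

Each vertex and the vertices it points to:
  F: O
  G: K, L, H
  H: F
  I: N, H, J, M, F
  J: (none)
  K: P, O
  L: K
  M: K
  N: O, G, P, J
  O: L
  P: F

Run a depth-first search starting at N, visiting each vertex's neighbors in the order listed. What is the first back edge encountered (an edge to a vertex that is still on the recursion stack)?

DFS from N (visiting each vertex's neighbors in the order listed); mark gray on enter, black on exit:
N gray
  O gray
    L gray
      K gray
        P gray
          F gray
            F→O: O is gray → back edge
First back edge: F → O.

F→O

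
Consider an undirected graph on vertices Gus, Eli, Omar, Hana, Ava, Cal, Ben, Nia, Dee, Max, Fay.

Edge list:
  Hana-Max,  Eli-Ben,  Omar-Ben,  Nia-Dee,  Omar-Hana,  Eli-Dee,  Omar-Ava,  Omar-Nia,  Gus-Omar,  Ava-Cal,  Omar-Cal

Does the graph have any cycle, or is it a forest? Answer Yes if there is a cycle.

DFS, tracking each vertex's parent; an edge to a visited non-parent vertex closes a cycle.
Start from Gus:
visit Gus (parent –)
  visit Omar (parent Gus)
    visit Ben (parent Omar)
      visit Eli (parent Ben)
        visit Dee (parent Eli)
          Dee–Eli: parent, skip
          visit Nia (parent Dee)
            Nia–Dee: parent, skip
            Nia–Omar: Omar visited and ≠ parent → cycle
Cycle: Omar – Ben – Eli – Dee – Nia – Omar.

Yes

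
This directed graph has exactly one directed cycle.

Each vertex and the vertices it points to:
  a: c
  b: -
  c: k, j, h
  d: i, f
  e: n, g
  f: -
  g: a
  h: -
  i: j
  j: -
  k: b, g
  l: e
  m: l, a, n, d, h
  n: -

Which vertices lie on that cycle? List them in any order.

DFS with gray/black marking from a:
a gray
  c gray
    k gray
      b gray
      b black
      g gray
        g→a: a is gray → back edge
Back edge closes the cycle a → c → k → g → a; its vertices are {a, c, g, k}.

a, c, g, k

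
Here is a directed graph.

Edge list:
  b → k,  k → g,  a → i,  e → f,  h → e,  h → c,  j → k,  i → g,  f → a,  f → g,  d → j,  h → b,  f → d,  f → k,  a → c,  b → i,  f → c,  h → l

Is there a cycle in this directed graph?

DFS with white/gray/black marking, starting from h:
h gray
  e gray
    f gray
      g gray
      g black
      c gray
      c black
      a gray
        a→c: c black — skip
        i gray
          i→g: g black — skip
        i black
      a black
      k gray
        k→g: g black — skip
      k black
      d gray
        j gray
          j→k: k black — skip
        j black
      d black
    f black
  e black
  l gray
  l black
  b gray
    b→i: i black — skip
    b→k: k black — skip
  b black
  h→c: c black — skip
h black
Every edge goes to a white or black vertex — no back edge, so the graph is acyclic.

No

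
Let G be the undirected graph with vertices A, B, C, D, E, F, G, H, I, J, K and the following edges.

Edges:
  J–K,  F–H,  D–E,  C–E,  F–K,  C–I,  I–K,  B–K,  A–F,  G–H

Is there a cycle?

No

DFS, tracking each vertex's parent; an edge to a visited non-parent vertex closes a cycle.
Start from G:
visit G (parent –)
  visit H (parent G)
    H–G: parent, skip
    visit F (parent H)
      visit A (parent F)
        A–F: parent, skip
      visit K (parent F)
        K–F: parent, skip
        visit I (parent K)
          I–K: parent, skip
          visit C (parent I)
            visit E (parent C)
              visit D (parent E)
                D–E: parent, skip
              E–C: parent, skip
            C–I: parent, skip
        visit J (parent K)
          J–K: parent, skip
        visit B (parent K)
          B–K: parent, skip
      F–H: parent, skip
No non-parent visited neighbor found — the graph is a forest.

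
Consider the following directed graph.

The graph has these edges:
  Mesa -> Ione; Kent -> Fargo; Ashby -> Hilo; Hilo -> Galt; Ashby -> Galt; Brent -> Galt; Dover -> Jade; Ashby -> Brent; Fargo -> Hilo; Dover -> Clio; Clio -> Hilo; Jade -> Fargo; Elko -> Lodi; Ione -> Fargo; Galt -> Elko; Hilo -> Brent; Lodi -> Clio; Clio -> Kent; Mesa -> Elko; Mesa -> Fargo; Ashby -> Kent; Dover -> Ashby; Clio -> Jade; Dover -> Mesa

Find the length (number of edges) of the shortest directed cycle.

5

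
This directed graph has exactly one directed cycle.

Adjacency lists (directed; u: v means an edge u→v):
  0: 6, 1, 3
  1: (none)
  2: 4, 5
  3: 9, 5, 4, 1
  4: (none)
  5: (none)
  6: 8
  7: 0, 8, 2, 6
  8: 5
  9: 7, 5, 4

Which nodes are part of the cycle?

0, 3, 7, 9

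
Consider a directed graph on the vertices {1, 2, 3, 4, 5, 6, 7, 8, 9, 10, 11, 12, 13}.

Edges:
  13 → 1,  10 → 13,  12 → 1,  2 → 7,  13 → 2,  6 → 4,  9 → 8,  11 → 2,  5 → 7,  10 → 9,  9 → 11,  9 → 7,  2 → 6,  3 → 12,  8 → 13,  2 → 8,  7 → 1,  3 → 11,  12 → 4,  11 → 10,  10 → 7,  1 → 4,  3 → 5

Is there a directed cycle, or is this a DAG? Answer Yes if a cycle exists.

Yes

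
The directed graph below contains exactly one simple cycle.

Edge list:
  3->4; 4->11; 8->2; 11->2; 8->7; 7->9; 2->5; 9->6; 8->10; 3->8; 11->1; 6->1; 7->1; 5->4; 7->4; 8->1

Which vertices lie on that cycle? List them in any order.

DFS with gray/black marking from 4:
4 gray
  11 gray
    2 gray
      5 gray
        5→4: 4 is gray → back edge
Back edge closes the cycle 4 → 11 → 2 → 5 → 4; its vertices are {2, 4, 5, 11}.

2, 4, 5, 11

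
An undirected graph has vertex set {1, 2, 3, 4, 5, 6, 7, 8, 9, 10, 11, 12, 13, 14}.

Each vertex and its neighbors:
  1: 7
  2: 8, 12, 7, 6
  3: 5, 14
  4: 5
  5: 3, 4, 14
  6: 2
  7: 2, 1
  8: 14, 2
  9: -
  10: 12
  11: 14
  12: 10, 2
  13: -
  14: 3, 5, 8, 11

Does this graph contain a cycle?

DFS, tracking each vertex's parent; an edge to a visited non-parent vertex closes a cycle.
Start from 9:
visit 9 (parent –)
visit 1 (parent –)
  visit 7 (parent 1)
    visit 2 (parent 7)
      visit 8 (parent 2)
        visit 14 (parent 8)
          visit 3 (parent 14)
            visit 5 (parent 3)
              5–3: parent, skip
              visit 4 (parent 5)
                4–5: parent, skip
              5–14: 14 visited and ≠ parent → cycle
Cycle: 14 – 3 – 5 – 14.

Yes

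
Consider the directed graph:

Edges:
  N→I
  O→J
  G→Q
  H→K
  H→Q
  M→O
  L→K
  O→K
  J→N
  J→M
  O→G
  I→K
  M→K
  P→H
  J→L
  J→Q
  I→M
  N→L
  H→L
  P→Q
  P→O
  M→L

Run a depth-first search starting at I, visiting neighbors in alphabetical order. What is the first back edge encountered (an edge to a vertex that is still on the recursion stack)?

DFS from I (visiting neighbors in alphabetical order); mark gray on enter, black on exit:
I gray
  K gray
  K black
  M gray
    M→K: K black — skip
    L gray
      L→K: K black — skip
    L black
    O gray
      G gray
        Q gray
        Q black
      G black
      J gray
        J→L: L black — skip
        J→M: M is gray → back edge
First back edge: J → M.

J->M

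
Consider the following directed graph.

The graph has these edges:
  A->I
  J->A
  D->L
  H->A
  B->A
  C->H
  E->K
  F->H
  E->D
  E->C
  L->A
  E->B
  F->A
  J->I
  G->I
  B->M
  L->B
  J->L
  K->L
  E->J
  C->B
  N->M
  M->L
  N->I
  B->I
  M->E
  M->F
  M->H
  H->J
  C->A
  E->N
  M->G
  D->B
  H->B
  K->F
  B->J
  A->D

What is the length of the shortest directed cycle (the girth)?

3

For each vertex v, BFS finds the shortest path from v back to v.
The shortest such closed walk is M → L → B → M, length 3.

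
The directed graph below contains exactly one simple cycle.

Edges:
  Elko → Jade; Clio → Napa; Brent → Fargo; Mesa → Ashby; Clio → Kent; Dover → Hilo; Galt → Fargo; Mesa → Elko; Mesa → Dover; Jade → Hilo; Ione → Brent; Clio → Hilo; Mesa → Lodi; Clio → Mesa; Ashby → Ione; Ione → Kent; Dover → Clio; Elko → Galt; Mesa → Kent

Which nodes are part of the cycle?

DFS with gray/black marking from Mesa:
Mesa gray
  Elko gray
    Galt gray
      Fargo gray
      Fargo black
    Galt black
    Jade gray
      Hilo gray
      Hilo black
    Jade black
  Elko black
  Dover gray
    Dover→Hilo: Hilo black — skip
    Clio gray
      Napa gray
      Napa black
      Kent gray
      Kent black
      Clio→Hilo: Hilo black — skip
      Clio→Mesa: Mesa is gray → back edge
Back edge closes the cycle Mesa → Dover → Clio → Mesa; its vertices are {Clio, Mesa, Dover}.

Clio, Mesa, Dover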